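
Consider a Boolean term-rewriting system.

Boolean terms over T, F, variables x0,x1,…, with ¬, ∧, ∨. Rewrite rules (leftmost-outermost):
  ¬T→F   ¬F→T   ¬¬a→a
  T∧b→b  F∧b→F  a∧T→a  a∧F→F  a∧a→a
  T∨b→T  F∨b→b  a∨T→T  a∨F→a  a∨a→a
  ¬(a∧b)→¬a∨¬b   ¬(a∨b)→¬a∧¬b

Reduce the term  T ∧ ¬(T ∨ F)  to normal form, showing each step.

Answer: normal form = F  (in 4 steps)

Working:
  start: T ∧ ¬(T ∨ F)
  [1] ¬(T ∨ F)
  [2] ¬T ∧ ¬F
  [3] F ∧ ¬F
  [4] F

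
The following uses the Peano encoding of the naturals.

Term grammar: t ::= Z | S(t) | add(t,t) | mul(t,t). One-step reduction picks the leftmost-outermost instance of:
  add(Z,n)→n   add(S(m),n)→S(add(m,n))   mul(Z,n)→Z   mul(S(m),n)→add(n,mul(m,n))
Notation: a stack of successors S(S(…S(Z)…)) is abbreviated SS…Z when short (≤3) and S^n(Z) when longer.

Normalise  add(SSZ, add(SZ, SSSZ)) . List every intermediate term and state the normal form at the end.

  start: add(SSZ, add(SZ, SSSZ))
  [1] S(add(SZ, add(SZ, SSSZ)))
  [2] S(S(add(Z, add(SZ, SSSZ))))
  [3] S(S(add(SZ, SSSZ)))
  [4] S(S(S(add(Z, SSSZ))))
  [5] S^6(Z)

Answer: normal form = S^6(Z)  (in 5 steps)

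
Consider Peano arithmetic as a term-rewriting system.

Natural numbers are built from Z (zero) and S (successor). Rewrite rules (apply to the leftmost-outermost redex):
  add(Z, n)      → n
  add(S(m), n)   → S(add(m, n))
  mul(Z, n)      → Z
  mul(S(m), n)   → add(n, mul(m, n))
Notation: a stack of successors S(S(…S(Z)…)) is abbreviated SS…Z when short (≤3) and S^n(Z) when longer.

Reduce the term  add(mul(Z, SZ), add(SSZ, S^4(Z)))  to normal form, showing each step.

Answer: normal form = S^6(Z)  (in 5 steps)

Derivation:
  start: add(mul(Z, SZ), add(SSZ, S^4(Z)))
  [1] add(Z, add(SSZ, S^4(Z)))
  [2] add(SSZ, S^4(Z))
  [3] S(add(SZ, S^4(Z)))
  [4] S(S(add(Z, S^4(Z))))
  [5] S^6(Z)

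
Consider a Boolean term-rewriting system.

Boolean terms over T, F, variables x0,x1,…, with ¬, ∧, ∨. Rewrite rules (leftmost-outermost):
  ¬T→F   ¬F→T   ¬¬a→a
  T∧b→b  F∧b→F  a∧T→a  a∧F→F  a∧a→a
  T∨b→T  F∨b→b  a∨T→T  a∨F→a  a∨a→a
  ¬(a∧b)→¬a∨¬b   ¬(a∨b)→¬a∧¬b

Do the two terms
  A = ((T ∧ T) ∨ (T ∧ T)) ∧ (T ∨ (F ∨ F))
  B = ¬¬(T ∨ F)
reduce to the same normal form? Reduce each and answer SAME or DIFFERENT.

Term A:
  start: ((T ∧ T) ∨ (T ∧ T)) ∧ (T ∨ (F ∨ F))
  step 1: (T ∧ T) ∧ (T ∨ (F ∨ F))
  step 2: T ∧ (T ∨ (F ∨ F))
  step 3: T ∨ (F ∨ F)
  step 4: T

Term B:
  start: ¬¬(T ∨ F)
  step 1: T ∨ F
  step 2: T

Answer: SAME — A ⇓ T, B ⇓ T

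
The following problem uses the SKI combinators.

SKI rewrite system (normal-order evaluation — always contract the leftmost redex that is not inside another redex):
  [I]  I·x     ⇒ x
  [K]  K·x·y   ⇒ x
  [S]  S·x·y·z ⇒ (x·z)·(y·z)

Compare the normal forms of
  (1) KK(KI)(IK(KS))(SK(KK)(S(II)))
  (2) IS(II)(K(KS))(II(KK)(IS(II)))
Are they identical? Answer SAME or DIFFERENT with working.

Term A:
  start: KK(KI)(IK(KS))(SK(KK)(S(II)))
  [1] K(IK(KS))(SK(KK)(S(II)))
  [2] IK(KS)
  [3] K(KS)

Term B:
  start: IS(II)(K(KS))(II(KK)(IS(II)))
  [1] S(II)(K(KS))(II(KK)(IS(II)))
  [2] II(II(KK)(IS(II)))(K(KS)(II(KK)(IS(II))))
  [3] I(II(KK)(IS(II)))(K(KS)(II(KK)(IS(II))))
  [4] II(KK)(IS(II))(K(KS)(II(KK)(IS(II))))
  [5] I(KK)(IS(II))(K(KS)(II(KK)(IS(II))))
  [6] KK(IS(II))(K(KS)(II(KK)(IS(II))))
  [7] K(K(KS)(II(KK)(IS(II))))
  [8] K(KS)

Answer: SAME — A ⇓ K(KS), B ⇓ K(KS)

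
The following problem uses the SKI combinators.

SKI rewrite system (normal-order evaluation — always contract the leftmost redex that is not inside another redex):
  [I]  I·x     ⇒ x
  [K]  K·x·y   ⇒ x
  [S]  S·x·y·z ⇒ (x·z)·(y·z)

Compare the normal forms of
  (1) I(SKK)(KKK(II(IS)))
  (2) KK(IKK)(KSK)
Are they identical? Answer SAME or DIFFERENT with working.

Answer: SAME — A ⇓ KS, B ⇓ KS

Reduction:
Term A:
  start: I(SKK)(KKK(II(IS)))
  [1] SKK(KKK(II(IS)))
  [2] K(KKK(II(IS)))(K(KKK(II(IS))))
  [3] KKK(II(IS))
  [4] K(II(IS))
  [5] K(I(IS))
  [6] K(IS)
  [7] KS

Term B:
  start: KK(IKK)(KSK)
  [1] K(KSK)
  [2] KS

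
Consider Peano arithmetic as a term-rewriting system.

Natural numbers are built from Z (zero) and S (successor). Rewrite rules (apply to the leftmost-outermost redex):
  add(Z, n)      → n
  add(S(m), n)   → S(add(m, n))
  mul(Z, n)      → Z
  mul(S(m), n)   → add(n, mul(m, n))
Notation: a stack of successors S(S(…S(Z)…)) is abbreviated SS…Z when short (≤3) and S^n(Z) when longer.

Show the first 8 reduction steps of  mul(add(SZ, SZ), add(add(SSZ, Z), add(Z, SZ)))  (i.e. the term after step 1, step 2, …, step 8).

Answer: after 8 steps: S(S(add(add(add(Z, Z), add(Z, SZ)), mul(add(Z, SZ), add(add(SSZ, Z), add(Z, SZ))))))

Reduction:
  start: mul(add(SZ, SZ), add(add(SSZ, Z), add(Z, SZ)))
  step 1: mul(S(add(Z, SZ)), add(add(SSZ, Z), add(Z, SZ)))
  step 2: add(add(add(SSZ, Z), add(Z, SZ)), mul(add(Z, SZ), add(add(SSZ, Z), add(Z, SZ))))
  step 3: add(add(S(add(SZ, Z)), add(Z, SZ)), mul(add(Z, SZ), add(add(SSZ, Z), add(Z, SZ))))
  step 4: add(S(add(add(SZ, Z), add(Z, SZ))), mul(add(Z, SZ), add(add(SSZ, Z), add(Z, SZ))))
  step 5: S(add(add(add(SZ, Z), add(Z, SZ)), mul(add(Z, SZ), add(add(SSZ, Z), add(Z, SZ)))))
  step 6: S(add(add(S(add(Z, Z)), add(Z, SZ)), mul(add(Z, SZ), add(add(SSZ, Z), add(Z, SZ)))))
  step 7: S(add(S(add(add(Z, Z), add(Z, SZ))), mul(add(Z, SZ), add(add(SSZ, Z), add(Z, SZ)))))
  step 8: S(S(add(add(add(Z, Z), add(Z, SZ)), mul(add(Z, SZ), add(add(SSZ, Z), add(Z, SZ))))))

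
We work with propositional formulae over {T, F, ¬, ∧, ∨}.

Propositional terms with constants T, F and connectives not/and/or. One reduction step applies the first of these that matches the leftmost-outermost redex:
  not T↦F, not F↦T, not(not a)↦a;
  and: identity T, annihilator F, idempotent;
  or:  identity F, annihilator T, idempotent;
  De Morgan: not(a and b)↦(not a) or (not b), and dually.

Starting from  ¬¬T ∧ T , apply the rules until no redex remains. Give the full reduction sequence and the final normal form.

  start: ¬¬T ∧ T
  step 1: ¬¬T
  step 2: T

Answer: normal form = T  (in 2 steps)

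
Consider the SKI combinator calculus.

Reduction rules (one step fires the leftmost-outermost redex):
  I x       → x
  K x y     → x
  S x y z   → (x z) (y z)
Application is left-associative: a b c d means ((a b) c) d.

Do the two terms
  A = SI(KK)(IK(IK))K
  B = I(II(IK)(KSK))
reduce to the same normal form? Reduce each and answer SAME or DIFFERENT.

Term A:
  start: SI(KK)(IK(IK))K
  step 1: I(IK(IK))(KK(IK(IK)))K
  step 2: IK(IK)(KK(IK(IK)))K
  step 3: K(IK)(KK(IK(IK)))K
  step 4: IKK
  step 5: KK

Term B:
  start: I(II(IK)(KSK))
  step 1: II(IK)(KSK)
  step 2: I(IK)(KSK)
  step 3: IK(KSK)
  step 4: K(KSK)
  step 5: KS

Answer: DIFFERENT — A ⇓ KK, B ⇓ KS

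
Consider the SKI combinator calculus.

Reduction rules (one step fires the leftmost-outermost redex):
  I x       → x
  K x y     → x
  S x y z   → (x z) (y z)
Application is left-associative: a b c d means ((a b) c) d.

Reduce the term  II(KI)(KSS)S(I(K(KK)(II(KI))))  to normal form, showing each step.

Answer: normal form = S(KK)  (in 6 steps)

Reduction:
  start: II(KI)(KSS)S(I(K(KK)(II(KI))))
  →1  I(KI)(KSS)S(I(K(KK)(II(KI))))
  →2  KI(KSS)S(I(K(KK)(II(KI))))
  →3  IS(I(K(KK)(II(KI))))
  →4  S(I(K(KK)(II(KI))))
  →5  S(K(KK)(II(KI)))
  →6  S(KK)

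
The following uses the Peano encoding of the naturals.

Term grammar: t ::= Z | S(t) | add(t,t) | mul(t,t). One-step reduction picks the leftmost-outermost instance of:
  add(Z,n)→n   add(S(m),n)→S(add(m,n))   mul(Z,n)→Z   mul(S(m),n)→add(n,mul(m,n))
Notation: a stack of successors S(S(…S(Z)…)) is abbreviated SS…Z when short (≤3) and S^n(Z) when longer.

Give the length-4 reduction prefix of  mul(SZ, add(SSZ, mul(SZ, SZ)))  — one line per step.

  start: mul(SZ, add(SSZ, mul(SZ, SZ)))
  [1] add(add(SSZ, mul(SZ, SZ)), mul(Z, add(SSZ, mul(SZ, SZ))))
  [2] add(S(add(SZ, mul(SZ, SZ))), mul(Z, add(SSZ, mul(SZ, SZ))))
  [3] S(add(add(SZ, mul(SZ, SZ)), mul(Z, add(SSZ, mul(SZ, SZ)))))
  [4] S(add(S(add(Z, mul(SZ, SZ))), mul(Z, add(SSZ, mul(SZ, SZ)))))

Answer: after 4 steps: S(add(S(add(Z, mul(SZ, SZ))), mul(Z, add(SSZ, mul(SZ, SZ)))))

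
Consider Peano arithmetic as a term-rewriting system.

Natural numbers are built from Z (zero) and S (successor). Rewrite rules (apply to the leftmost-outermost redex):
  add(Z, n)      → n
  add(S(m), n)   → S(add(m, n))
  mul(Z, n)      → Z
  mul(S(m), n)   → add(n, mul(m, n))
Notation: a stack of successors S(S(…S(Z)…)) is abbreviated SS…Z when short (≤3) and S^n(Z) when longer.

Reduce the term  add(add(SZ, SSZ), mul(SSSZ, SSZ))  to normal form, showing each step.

Answer: normal form = S^9(Z)  (in 19 steps)

Working:
  start: add(add(SZ, SSZ), mul(SSSZ, SSZ))
  →1  add(S(add(Z, SSZ)), mul(SSSZ, SSZ))
  →2  S(add(add(Z, SSZ), mul(SSSZ, SSZ)))
  →3  S(add(SSZ, mul(SSSZ, SSZ)))
  →4  S(S(add(SZ, mul(SSSZ, SSZ))))
  →5  S(S(S(add(Z, mul(SSSZ, SSZ)))))
  →6  S(S(S(mul(SSSZ, SSZ))))
  →7  S(S(S(add(SSZ, mul(SSZ, SSZ)))))
  →8  S(S(S(S(add(SZ, mul(SSZ, SSZ))))))
  →9  S(S(S(S(S(add(Z, mul(SSZ, SSZ)))))))
  →10  S(S(S(S(S(mul(SSZ, SSZ))))))
  →11  S(S(S(S(S(add(SSZ, mul(SZ, SSZ)))))))
  →12  S(S(S(S(S(S(add(SZ, mul(SZ, SSZ))))))))
  →13  S(S(S(S(S(S(S(add(Z, mul(SZ, SSZ)))))))))
  →14  S(S(S(S(S(S(S(mul(SZ, SSZ))))))))
  →15  S(S(S(S(S(S(S(add(SSZ, mul(Z, SSZ)))))))))
  →16  S(S(S(S(S(S(S(S(add(SZ, mul(Z, SSZ))))))))))
  →17  S(S(S(S(S(S(S(S(S(add(Z, mul(Z, SSZ)))))))))))
  →18  S(S(S(S(S(S(S(S(S(mul(Z, SSZ))))))))))
  →19  S^9(Z)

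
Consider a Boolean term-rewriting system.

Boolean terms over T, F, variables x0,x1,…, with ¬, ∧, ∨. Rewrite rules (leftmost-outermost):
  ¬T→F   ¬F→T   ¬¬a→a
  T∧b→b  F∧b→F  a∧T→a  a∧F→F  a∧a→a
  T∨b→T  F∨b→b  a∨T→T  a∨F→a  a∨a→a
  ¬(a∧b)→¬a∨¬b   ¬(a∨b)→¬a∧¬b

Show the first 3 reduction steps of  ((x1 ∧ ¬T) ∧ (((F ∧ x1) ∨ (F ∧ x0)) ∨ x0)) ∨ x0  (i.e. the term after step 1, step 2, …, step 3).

Answer: after 3 steps: F ∨ x0

Derivation:
  start: ((x1 ∧ ¬T) ∧ (((F ∧ x1) ∨ (F ∧ x0)) ∨ x0)) ∨ x0
  →1  ((x1 ∧ F) ∧ (((F ∧ x1) ∨ (F ∧ x0)) ∨ x0)) ∨ x0
  →2  (F ∧ (((F ∧ x1) ∨ (F ∧ x0)) ∨ x0)) ∨ x0
  →3  F ∨ x0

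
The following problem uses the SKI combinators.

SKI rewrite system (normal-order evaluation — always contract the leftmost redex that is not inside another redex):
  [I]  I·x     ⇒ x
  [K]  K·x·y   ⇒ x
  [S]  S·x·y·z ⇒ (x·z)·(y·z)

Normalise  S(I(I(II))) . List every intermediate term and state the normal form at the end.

Answer: normal form = SI  (in 3 steps)

Derivation:
  start: S(I(I(II)))
  [1] S(I(II))
  [2] S(II)
  [3] SI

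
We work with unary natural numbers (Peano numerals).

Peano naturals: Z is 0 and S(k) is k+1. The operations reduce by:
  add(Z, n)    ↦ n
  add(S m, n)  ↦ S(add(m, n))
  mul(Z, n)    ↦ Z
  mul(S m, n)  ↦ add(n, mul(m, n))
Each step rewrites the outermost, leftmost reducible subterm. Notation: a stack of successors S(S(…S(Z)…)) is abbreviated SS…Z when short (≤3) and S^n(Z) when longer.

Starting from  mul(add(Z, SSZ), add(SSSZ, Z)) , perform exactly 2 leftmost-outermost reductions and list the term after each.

  start: mul(add(Z, SSZ), add(SSSZ, Z))
  step 1: mul(SSZ, add(SSSZ, Z))
  step 2: add(add(SSSZ, Z), mul(SZ, add(SSSZ, Z)))

Answer: after 2 steps: add(add(SSSZ, Z), mul(SZ, add(SSSZ, Z)))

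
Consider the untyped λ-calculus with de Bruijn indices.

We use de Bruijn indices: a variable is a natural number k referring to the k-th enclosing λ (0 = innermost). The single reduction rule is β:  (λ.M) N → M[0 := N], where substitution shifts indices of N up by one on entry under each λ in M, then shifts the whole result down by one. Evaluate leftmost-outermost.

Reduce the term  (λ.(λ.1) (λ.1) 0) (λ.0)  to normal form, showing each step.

  start: (λ.(λ.1) (λ.1) 0) (λ.0)
  step 1: (λ.λ.0) (λ.λ.0) (λ.0)
  step 2: (λ.0) (λ.0)
  step 3: λ.0

Answer: normal form = λ.0  (in 3 steps)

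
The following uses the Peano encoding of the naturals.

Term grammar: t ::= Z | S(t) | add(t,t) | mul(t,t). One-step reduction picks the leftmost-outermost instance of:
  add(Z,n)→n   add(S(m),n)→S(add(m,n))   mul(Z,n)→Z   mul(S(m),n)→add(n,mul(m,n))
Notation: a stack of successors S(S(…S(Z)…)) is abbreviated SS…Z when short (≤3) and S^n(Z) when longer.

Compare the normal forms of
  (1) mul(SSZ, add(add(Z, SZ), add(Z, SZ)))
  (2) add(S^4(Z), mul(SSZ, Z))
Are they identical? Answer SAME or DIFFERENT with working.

Answer: SAME — A ⇓ S^4(Z), B ⇓ S^4(Z)

Derivation:
Term A:
  start: mul(SSZ, add(add(Z, SZ), add(Z, SZ)))
  step 1: add(add(add(Z, SZ), add(Z, SZ)), mul(SZ, add(add(Z, SZ), add(Z, SZ))))
  step 2: add(add(SZ, add(Z, SZ)), mul(SZ, add(add(Z, SZ), add(Z, SZ))))
  step 3: add(S(add(Z, add(Z, SZ))), mul(SZ, add(add(Z, SZ), add(Z, SZ))))
  step 4: S(add(add(Z, add(Z, SZ)), mul(SZ, add(add(Z, SZ), add(Z, SZ)))))
  step 5: S(add(add(Z, SZ), mul(SZ, add(add(Z, SZ), add(Z, SZ)))))
  step 6: S(add(SZ, mul(SZ, add(add(Z, SZ), add(Z, SZ)))))
  step 7: S(S(add(Z, mul(SZ, add(add(Z, SZ), add(Z, SZ))))))
  step 8: S(S(mul(SZ, add(add(Z, SZ), add(Z, SZ)))))
  step 9: S(S(add(add(add(Z, SZ), add(Z, SZ)), mul(Z, add(add(Z, SZ), add(Z, SZ))))))
  step 10: S(S(add(add(SZ, add(Z, SZ)), mul(Z, add(add(Z, SZ), add(Z, SZ))))))
  step 11: S(S(add(S(add(Z, add(Z, SZ))), mul(Z, add(add(Z, SZ), add(Z, SZ))))))
  step 12: S(S(S(add(add(Z, add(Z, SZ)), mul(Z, add(add(Z, SZ), add(Z, SZ)))))))
  step 13: S(S(S(add(add(Z, SZ), mul(Z, add(add(Z, SZ), add(Z, SZ)))))))
  step 14: S(S(S(add(SZ, mul(Z, add(add(Z, SZ), add(Z, SZ)))))))
  step 15: S(S(S(S(add(Z, mul(Z, add(add(Z, SZ), add(Z, SZ))))))))
  step 16: S(S(S(S(mul(Z, add(add(Z, SZ), add(Z, SZ)))))))
  step 17: S^4(Z)

Term B:
  start: add(S^4(Z), mul(SSZ, Z))
  step 1: S(add(SSSZ, mul(SSZ, Z)))
  step 2: S(S(add(SSZ, mul(SSZ, Z))))
  step 3: S(S(S(add(SZ, mul(SSZ, Z)))))
  step 4: S(S(S(S(add(Z, mul(SSZ, Z))))))
  step 5: S(S(S(S(mul(SSZ, Z)))))
  step 6: S(S(S(S(add(Z, mul(SZ, Z))))))
  step 7: S(S(S(S(mul(SZ, Z)))))
  step 8: S(S(S(S(add(Z, mul(Z, Z))))))
  step 9: S(S(S(S(mul(Z, Z)))))
  step 10: S^4(Z)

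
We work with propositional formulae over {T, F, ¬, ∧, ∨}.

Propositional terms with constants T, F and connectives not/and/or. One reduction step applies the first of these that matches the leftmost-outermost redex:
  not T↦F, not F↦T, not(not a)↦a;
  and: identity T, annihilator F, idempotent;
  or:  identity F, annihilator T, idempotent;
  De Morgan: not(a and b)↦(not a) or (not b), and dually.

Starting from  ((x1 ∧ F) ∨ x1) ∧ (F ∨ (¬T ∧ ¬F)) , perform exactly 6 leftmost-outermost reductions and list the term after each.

  start: ((x1 ∧ F) ∨ x1) ∧ (F ∨ (¬T ∧ ¬F))
  step 1: (F ∨ x1) ∧ (F ∨ (¬T ∧ ¬F))
  step 2: x1 ∧ (F ∨ (¬T ∧ ¬F))
  step 3: x1 ∧ (¬T ∧ ¬F)
  step 4: x1 ∧ (F ∧ ¬F)
  step 5: x1 ∧ F
  step 6: F

Answer: after 6 steps: F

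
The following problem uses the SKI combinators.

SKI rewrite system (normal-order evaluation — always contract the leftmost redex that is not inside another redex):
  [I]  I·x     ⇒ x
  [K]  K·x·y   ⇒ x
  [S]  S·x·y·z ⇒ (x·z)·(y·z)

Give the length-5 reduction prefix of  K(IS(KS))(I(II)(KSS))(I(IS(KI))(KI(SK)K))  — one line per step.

  start: K(IS(KS))(I(II)(KSS))(I(IS(KI))(KI(SK)K))
  →1  IS(KS)(I(IS(KI))(KI(SK)K))
  →2  S(KS)(I(IS(KI))(KI(SK)K))
  →3  S(KS)(IS(KI)(KI(SK)K))
  →4  S(KS)(S(KI)(KI(SK)K))
  →5  S(KS)(S(KI)(IK))

Answer: after 5 steps: S(KS)(S(KI)(IK))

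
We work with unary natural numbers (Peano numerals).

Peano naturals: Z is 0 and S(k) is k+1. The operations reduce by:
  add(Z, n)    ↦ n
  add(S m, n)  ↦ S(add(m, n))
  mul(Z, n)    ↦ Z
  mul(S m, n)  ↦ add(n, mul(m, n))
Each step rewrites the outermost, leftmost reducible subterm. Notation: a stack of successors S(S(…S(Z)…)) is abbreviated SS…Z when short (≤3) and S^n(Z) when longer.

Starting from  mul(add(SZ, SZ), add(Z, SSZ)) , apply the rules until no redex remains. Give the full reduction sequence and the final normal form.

  start: mul(add(SZ, SZ), add(Z, SSZ))
  →1  mul(S(add(Z, SZ)), add(Z, SSZ))
  →2  add(add(Z, SSZ), mul(add(Z, SZ), add(Z, SSZ)))
  →3  add(SSZ, mul(add(Z, SZ), add(Z, SSZ)))
  →4  S(add(SZ, mul(add(Z, SZ), add(Z, SSZ))))
  →5  S(S(add(Z, mul(add(Z, SZ), add(Z, SSZ)))))
  →6  S(S(mul(add(Z, SZ), add(Z, SSZ))))
  →7  S(S(mul(SZ, add(Z, SSZ))))
  →8  S(S(add(add(Z, SSZ), mul(Z, add(Z, SSZ)))))
  →9  S(S(add(SSZ, mul(Z, add(Z, SSZ)))))
  →10  S(S(S(add(SZ, mul(Z, add(Z, SSZ))))))
  →11  S(S(S(S(add(Z, mul(Z, add(Z, SSZ)))))))
  →12  S(S(S(S(mul(Z, add(Z, SSZ))))))
  →13  S^4(Z)

Answer: normal form = S^4(Z)  (in 13 steps)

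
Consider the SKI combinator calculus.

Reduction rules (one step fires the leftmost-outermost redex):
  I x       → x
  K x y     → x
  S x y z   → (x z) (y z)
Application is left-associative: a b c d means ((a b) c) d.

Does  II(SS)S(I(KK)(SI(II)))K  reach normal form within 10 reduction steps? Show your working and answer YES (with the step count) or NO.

  start: II(SS)S(I(KK)(SI(II)))K
  →1  I(SS)S(I(KK)(SI(II)))K
  →2  SSS(I(KK)(SI(II)))K
  →3  S(I(KK)(SI(II)))(S(I(KK)(SI(II))))K
  →4  I(KK)(SI(II))K(S(I(KK)(SI(II)))K)
  →5  KK(SI(II))K(S(I(KK)(SI(II)))K)
  →6  KK(S(I(KK)(SI(II)))K)
  →7  K

Answer: YES — reaches normal form K in 7 ≤ 10 steps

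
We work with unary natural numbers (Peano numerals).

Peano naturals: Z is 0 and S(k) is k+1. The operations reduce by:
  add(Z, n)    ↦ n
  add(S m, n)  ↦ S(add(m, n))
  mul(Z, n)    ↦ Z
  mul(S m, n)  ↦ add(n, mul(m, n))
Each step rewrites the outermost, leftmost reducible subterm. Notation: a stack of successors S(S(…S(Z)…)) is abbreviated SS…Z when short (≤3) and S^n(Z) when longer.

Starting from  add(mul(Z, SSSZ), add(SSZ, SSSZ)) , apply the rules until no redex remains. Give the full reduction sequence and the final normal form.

  start: add(mul(Z, SSSZ), add(SSZ, SSSZ))
  →1  add(Z, add(SSZ, SSSZ))
  →2  add(SSZ, SSSZ)
  →3  S(add(SZ, SSSZ))
  →4  S(S(add(Z, SSSZ)))
  →5  S^5(Z)

Answer: normal form = S^5(Z)  (in 5 steps)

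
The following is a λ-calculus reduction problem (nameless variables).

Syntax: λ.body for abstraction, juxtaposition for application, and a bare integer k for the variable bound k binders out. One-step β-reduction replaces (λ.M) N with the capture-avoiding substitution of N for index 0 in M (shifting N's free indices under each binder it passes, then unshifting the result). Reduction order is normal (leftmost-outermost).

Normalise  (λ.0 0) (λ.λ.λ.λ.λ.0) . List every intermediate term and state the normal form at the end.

  start: (λ.0 0) (λ.λ.λ.λ.λ.0)
  step 1: (λ.λ.λ.λ.λ.0) (λ.λ.λ.λ.λ.0)
  step 2: λ.λ.λ.λ.0

Answer: normal form = λ.λ.λ.λ.0  (in 2 steps)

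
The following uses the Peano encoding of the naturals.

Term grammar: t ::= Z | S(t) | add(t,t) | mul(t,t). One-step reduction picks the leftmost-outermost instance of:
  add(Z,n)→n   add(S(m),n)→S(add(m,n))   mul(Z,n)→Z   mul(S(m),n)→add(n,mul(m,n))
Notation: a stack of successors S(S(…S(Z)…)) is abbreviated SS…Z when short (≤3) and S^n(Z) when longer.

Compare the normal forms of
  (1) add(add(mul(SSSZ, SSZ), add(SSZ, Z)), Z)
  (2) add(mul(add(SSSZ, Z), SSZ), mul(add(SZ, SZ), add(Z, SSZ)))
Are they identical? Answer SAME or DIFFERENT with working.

Answer: DIFFERENT — A ⇓ S^8(Z), B ⇓ S^10(Z)

Reduction:
Term A:
  start: add(add(mul(SSSZ, SSZ), add(SSZ, Z)), Z)
  →1  add(add(add(SSZ, mul(SSZ, SSZ)), add(SSZ, Z)), Z)
  →2  add(add(S(add(SZ, mul(SSZ, SSZ))), add(SSZ, Z)), Z)
  →3  add(S(add(add(SZ, mul(SSZ, SSZ)), add(SSZ, Z))), Z)
  →4  S(add(add(add(SZ, mul(SSZ, SSZ)), add(SSZ, Z)), Z))
  →5  S(add(add(S(add(Z, mul(SSZ, SSZ))), add(SSZ, Z)), Z))
  →6  S(add(S(add(add(Z, mul(SSZ, SSZ)), add(SSZ, Z))), Z))
  →7  S(S(add(add(add(Z, mul(SSZ, SSZ)), add(SSZ, Z)), Z)))
  →8  S(S(add(add(mul(SSZ, SSZ), add(SSZ, Z)), Z)))
  →9  S(S(add(add(add(SSZ, mul(SZ, SSZ)), add(SSZ, Z)), Z)))
  →10  S(S(add(add(S(add(SZ, mul(SZ, SSZ))), add(SSZ, Z)), Z)))
  →11  S(S(add(S(add(add(SZ, mul(SZ, SSZ)), add(SSZ, Z))), Z)))
  →12  S(S(S(add(add(add(SZ, mul(SZ, SSZ)), add(SSZ, Z)), Z))))
  →13  S(S(S(add(add(S(add(Z, mul(SZ, SSZ))), add(SSZ, Z)), Z))))
  →14  S(S(S(add(S(add(add(Z, mul(SZ, SSZ)), add(SSZ, Z))), Z))))
  →15  S(S(S(S(add(add(add(Z, mul(SZ, SSZ)), add(SSZ, Z)), Z)))))
  →16  S(S(S(S(add(add(mul(SZ, SSZ), add(SSZ, Z)), Z)))))
  →17  S(S(S(S(add(add(add(SSZ, mul(Z, SSZ)), add(SSZ, Z)), Z)))))
  →18  S(S(S(S(add(add(S(add(SZ, mul(Z, SSZ))), add(SSZ, Z)), Z)))))
  →19  S(S(S(S(add(S(add(add(SZ, mul(Z, SSZ)), add(SSZ, Z))), Z)))))
  →20  S(S(S(S(S(add(add(add(SZ, mul(Z, SSZ)), add(SSZ, Z)), Z))))))
  →21  S(S(S(S(S(add(add(S(add(Z, mul(Z, SSZ))), add(SSZ, Z)), Z))))))
  →22  S(S(S(S(S(add(S(add(add(Z, mul(Z, SSZ)), add(SSZ, Z))), Z))))))
  →23  S(S(S(S(S(S(add(add(add(Z, mul(Z, SSZ)), add(SSZ, Z)), Z)))))))
  →24  S(S(S(S(S(S(add(add(mul(Z, SSZ), add(SSZ, Z)), Z)))))))
  →25  S(S(S(S(S(S(add(add(Z, add(SSZ, Z)), Z)))))))
  →26  S(S(S(S(S(S(add(add(SSZ, Z), Z)))))))
  →27  S(S(S(S(S(S(add(S(add(SZ, Z)), Z)))))))
  →28  S(S(S(S(S(S(S(add(add(SZ, Z), Z))))))))
  →29  S(S(S(S(S(S(S(add(S(add(Z, Z)), Z))))))))
  →30  S(S(S(S(S(S(S(S(add(add(Z, Z), Z)))))))))
  →31  S(S(S(S(S(S(S(S(add(Z, Z)))))))))
  →32  S^8(Z)

Term B:
  start: add(mul(add(SSSZ, Z), SSZ), mul(add(SZ, SZ), add(Z, SSZ)))
  →1  add(mul(S(add(SSZ, Z)), SSZ), mul(add(SZ, SZ), add(Z, SSZ)))
  →2  add(add(SSZ, mul(add(SSZ, Z), SSZ)), mul(add(SZ, SZ), add(Z, SSZ)))
  →3  add(S(add(SZ, mul(add(SSZ, Z), SSZ))), mul(add(SZ, SZ), add(Z, SSZ)))
  →4  S(add(add(SZ, mul(add(SSZ, Z), SSZ)), mul(add(SZ, SZ), add(Z, SSZ))))
  →5  S(add(S(add(Z, mul(add(SSZ, Z), SSZ))), mul(add(SZ, SZ), add(Z, SSZ))))
  →6  S(S(add(add(Z, mul(add(SSZ, Z), SSZ)), mul(add(SZ, SZ), add(Z, SSZ)))))
  →7  S(S(add(mul(add(SSZ, Z), SSZ), mul(add(SZ, SZ), add(Z, SSZ)))))
  →8  S(S(add(mul(S(add(SZ, Z)), SSZ), mul(add(SZ, SZ), add(Z, SSZ)))))
  →9  S(S(add(add(SSZ, mul(add(SZ, Z), SSZ)), mul(add(SZ, SZ), add(Z, SSZ)))))
  →10  S(S(add(S(add(SZ, mul(add(SZ, Z), SSZ))), mul(add(SZ, SZ), add(Z, SSZ)))))
  →11  S(S(S(add(add(SZ, mul(add(SZ, Z), SSZ)), mul(add(SZ, SZ), add(Z, SSZ))))))
  →12  S(S(S(add(S(add(Z, mul(add(SZ, Z), SSZ))), mul(add(SZ, SZ), add(Z, SSZ))))))
  →13  S(S(S(S(add(add(Z, mul(add(SZ, Z), SSZ)), mul(add(SZ, SZ), add(Z, SSZ)))))))
  →14  S(S(S(S(add(mul(add(SZ, Z), SSZ), mul(add(SZ, SZ), add(Z, SSZ)))))))
  →15  S(S(S(S(add(mul(S(add(Z, Z)), SSZ), mul(add(SZ, SZ), add(Z, SSZ)))))))
  →16  S(S(S(S(add(add(SSZ, mul(add(Z, Z), SSZ)), mul(add(SZ, SZ), add(Z, SSZ)))))))
  →17  S(S(S(S(add(S(add(SZ, mul(add(Z, Z), SSZ))), mul(add(SZ, SZ), add(Z, SSZ)))))))
  →18  S(S(S(S(S(add(add(SZ, mul(add(Z, Z), SSZ)), mul(add(SZ, SZ), add(Z, SSZ))))))))
  →19  S(S(S(S(S(add(S(add(Z, mul(add(Z, Z), SSZ))), mul(add(SZ, SZ), add(Z, SSZ))))))))
  →20  S(S(S(S(S(S(add(add(Z, mul(add(Z, Z), SSZ)), mul(add(SZ, SZ), add(Z, SSZ)))))))))
  →21  S(S(S(S(S(S(add(mul(add(Z, Z), SSZ), mul(add(SZ, SZ), add(Z, SSZ)))))))))
  →22  S(S(S(S(S(S(add(mul(Z, SSZ), mul(add(SZ, SZ), add(Z, SSZ)))))))))
  →23  S(S(S(S(S(S(add(Z, mul(add(SZ, SZ), add(Z, SSZ)))))))))
  →24  S(S(S(S(S(S(mul(add(SZ, SZ), add(Z, SSZ))))))))
  →25  S(S(S(S(S(S(mul(S(add(Z, SZ)), add(Z, SSZ))))))))
  →26  S(S(S(S(S(S(add(add(Z, SSZ), mul(add(Z, SZ), add(Z, SSZ)))))))))
  →27  S(S(S(S(S(S(add(SSZ, mul(add(Z, SZ), add(Z, SSZ)))))))))
  →28  S(S(S(S(S(S(S(add(SZ, mul(add(Z, SZ), add(Z, SSZ))))))))))
  →29  S(S(S(S(S(S(S(S(add(Z, mul(add(Z, SZ), add(Z, SSZ)))))))))))
  →30  S(S(S(S(S(S(S(S(mul(add(Z, SZ), add(Z, SSZ))))))))))
  →31  S(S(S(S(S(S(S(S(mul(SZ, add(Z, SSZ))))))))))
  →32  S(S(S(S(S(S(S(S(add(add(Z, SSZ), mul(Z, add(Z, SSZ)))))))))))
  →33  S(S(S(S(S(S(S(S(add(SSZ, mul(Z, add(Z, SSZ)))))))))))
  →34  S(S(S(S(S(S(S(S(S(add(SZ, mul(Z, add(Z, SSZ))))))))))))
  →35  S(S(S(S(S(S(S(S(S(S(add(Z, mul(Z, add(Z, SSZ)))))))))))))
  →36  S(S(S(S(S(S(S(S(S(S(mul(Z, add(Z, SSZ))))))))))))
  →37  S^10(Z)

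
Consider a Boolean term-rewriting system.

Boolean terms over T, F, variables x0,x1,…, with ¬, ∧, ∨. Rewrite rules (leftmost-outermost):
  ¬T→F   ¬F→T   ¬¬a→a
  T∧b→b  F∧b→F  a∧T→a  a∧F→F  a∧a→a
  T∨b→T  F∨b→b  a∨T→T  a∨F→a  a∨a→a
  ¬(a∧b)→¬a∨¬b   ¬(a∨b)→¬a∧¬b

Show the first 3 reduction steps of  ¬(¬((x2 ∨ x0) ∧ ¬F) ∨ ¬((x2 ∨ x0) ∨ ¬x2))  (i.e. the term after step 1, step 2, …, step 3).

  start: ¬(¬((x2 ∨ x0) ∧ ¬F) ∨ ¬((x2 ∨ x0) ∨ ¬x2))
  [1] ¬¬((x2 ∨ x0) ∧ ¬F) ∧ ¬¬((x2 ∨ x0) ∨ ¬x2)
  [2] ((x2 ∨ x0) ∧ ¬F) ∧ ¬¬((x2 ∨ x0) ∨ ¬x2)
  [3] ((x2 ∨ x0) ∧ T) ∧ ¬¬((x2 ∨ x0) ∨ ¬x2)

Answer: after 3 steps: ((x2 ∨ x0) ∧ T) ∧ ¬¬((x2 ∨ x0) ∨ ¬x2)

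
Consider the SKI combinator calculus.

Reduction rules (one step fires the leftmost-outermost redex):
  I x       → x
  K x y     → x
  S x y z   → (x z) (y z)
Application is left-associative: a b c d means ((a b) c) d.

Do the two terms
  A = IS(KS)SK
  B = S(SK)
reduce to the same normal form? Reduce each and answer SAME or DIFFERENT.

Answer: SAME — A ⇓ S(SK), B ⇓ S(SK)

Working:
Term A:
  start: IS(KS)SK
  →1  S(KS)SK
  →2  KSK(SK)
  →3  S(SK)

Term B:
  start: S(SK)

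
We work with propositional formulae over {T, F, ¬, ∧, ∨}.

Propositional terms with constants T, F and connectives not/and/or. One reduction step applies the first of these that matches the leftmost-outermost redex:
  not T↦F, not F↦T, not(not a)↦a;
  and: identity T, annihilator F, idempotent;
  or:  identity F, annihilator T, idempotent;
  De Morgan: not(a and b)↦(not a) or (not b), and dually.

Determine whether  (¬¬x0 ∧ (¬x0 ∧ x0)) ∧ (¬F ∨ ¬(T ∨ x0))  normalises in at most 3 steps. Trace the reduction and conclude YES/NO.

Answer: NO — after 3 steps the term is (x0 ∧ (¬x0 ∧ x0)) ∧ T, not yet normal

Derivation:
  start: (¬¬x0 ∧ (¬x0 ∧ x0)) ∧ (¬F ∨ ¬(T ∨ x0))
  step 1: (x0 ∧ (¬x0 ∧ x0)) ∧ (¬F ∨ ¬(T ∨ x0))
  step 2: (x0 ∧ (¬x0 ∧ x0)) ∧ (T ∨ ¬(T ∨ x0))
  step 3: (x0 ∧ (¬x0 ∧ x0)) ∧ T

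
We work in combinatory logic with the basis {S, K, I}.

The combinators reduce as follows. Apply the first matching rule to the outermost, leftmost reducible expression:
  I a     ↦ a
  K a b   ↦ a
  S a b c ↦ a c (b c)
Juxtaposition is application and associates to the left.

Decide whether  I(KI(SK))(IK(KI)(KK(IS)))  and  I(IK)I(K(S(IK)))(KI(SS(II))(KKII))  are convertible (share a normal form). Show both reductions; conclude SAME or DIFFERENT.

Answer: SAME — A ⇓ KI, B ⇓ KI

Reduction:
Term A:
  start: I(KI(SK))(IK(KI)(KK(IS)))
  step 1: KI(SK)(IK(KI)(KK(IS)))
  step 2: I(IK(KI)(KK(IS)))
  step 3: IK(KI)(KK(IS))
  step 4: K(KI)(KK(IS))
  step 5: KI

Term B:
  start: I(IK)I(K(S(IK)))(KI(SS(II))(KKII))
  step 1: IKI(K(S(IK)))(KI(SS(II))(KKII))
  step 2: KI(K(S(IK)))(KI(SS(II))(KKII))
  step 3: I(KI(SS(II))(KKII))
  step 4: KI(SS(II))(KKII)
  step 5: I(KKII)
  step 6: KKII
  step 7: KI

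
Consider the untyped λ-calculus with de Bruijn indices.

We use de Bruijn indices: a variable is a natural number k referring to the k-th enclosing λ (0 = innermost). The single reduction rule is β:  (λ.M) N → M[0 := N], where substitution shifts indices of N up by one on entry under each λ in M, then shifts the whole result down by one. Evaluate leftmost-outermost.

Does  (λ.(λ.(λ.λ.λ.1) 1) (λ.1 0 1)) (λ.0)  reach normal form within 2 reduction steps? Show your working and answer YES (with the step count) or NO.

Answer: NO — after 2 steps the term is (λ.λ.λ.1) (λ.0), not yet normal

Derivation:
  start: (λ.(λ.(λ.λ.λ.1) 1) (λ.1 0 1)) (λ.0)
  step 1: (λ.(λ.λ.λ.1) (λ.0)) (λ.(λ.0) 0 (λ.0))
  step 2: (λ.λ.λ.1) (λ.0)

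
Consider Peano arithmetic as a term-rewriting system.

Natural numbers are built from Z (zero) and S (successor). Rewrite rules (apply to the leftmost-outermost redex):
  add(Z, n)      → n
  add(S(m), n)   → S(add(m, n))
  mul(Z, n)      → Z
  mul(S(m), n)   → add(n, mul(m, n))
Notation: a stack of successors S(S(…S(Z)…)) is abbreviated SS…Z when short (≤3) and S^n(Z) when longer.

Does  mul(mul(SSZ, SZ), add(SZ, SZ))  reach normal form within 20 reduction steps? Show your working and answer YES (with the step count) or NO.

  start: mul(mul(SSZ, SZ), add(SZ, SZ))
  step 1: mul(add(SZ, mul(SZ, SZ)), add(SZ, SZ))
  step 2: mul(S(add(Z, mul(SZ, SZ))), add(SZ, SZ))
  step 3: add(add(SZ, SZ), mul(add(Z, mul(SZ, SZ)), add(SZ, SZ)))
  step 4: add(S(add(Z, SZ)), mul(add(Z, mul(SZ, SZ)), add(SZ, SZ)))
  step 5: S(add(add(Z, SZ), mul(add(Z, mul(SZ, SZ)), add(SZ, SZ))))
  step 6: S(add(SZ, mul(add(Z, mul(SZ, SZ)), add(SZ, SZ))))
  step 7: S(S(add(Z, mul(add(Z, mul(SZ, SZ)), add(SZ, SZ)))))
  step 8: S(S(mul(add(Z, mul(SZ, SZ)), add(SZ, SZ))))
  step 9: S(S(mul(mul(SZ, SZ), add(SZ, SZ))))
  step 10: S(S(mul(add(SZ, mul(Z, SZ)), add(SZ, SZ))))
  step 11: S(S(mul(S(add(Z, mul(Z, SZ))), add(SZ, SZ))))
  step 12: S(S(add(add(SZ, SZ), mul(add(Z, mul(Z, SZ)), add(SZ, SZ)))))
  step 13: S(S(add(S(add(Z, SZ)), mul(add(Z, mul(Z, SZ)), add(SZ, SZ)))))
  step 14: S(S(S(add(add(Z, SZ), mul(add(Z, mul(Z, SZ)), add(SZ, SZ))))))
  step 15: S(S(S(add(SZ, mul(add(Z, mul(Z, SZ)), add(SZ, SZ))))))
  step 16: S(S(S(S(add(Z, mul(add(Z, mul(Z, SZ)), add(SZ, SZ)))))))
  step 17: S(S(S(S(mul(add(Z, mul(Z, SZ)), add(SZ, SZ))))))
  step 18: S(S(S(S(mul(mul(Z, SZ), add(SZ, SZ))))))
  step 19: S(S(S(S(mul(Z, add(SZ, SZ))))))
  step 20: S^4(Z)

Answer: YES — reaches normal form S^4(Z) in 20 ≤ 20 steps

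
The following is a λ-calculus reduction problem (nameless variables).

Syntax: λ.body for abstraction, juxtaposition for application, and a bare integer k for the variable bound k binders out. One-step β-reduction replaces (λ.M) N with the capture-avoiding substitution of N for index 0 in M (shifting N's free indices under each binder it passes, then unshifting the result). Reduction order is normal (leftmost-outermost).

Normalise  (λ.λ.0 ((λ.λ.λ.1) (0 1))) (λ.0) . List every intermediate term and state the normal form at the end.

Answer: normal form = λ.0 (λ.λ.1)  (in 2 steps)

Working:
  start: (λ.λ.0 ((λ.λ.λ.1) (0 1))) (λ.0)
  step 1: λ.0 ((λ.λ.λ.1) (0 (λ.0)))
  step 2: λ.0 (λ.λ.1)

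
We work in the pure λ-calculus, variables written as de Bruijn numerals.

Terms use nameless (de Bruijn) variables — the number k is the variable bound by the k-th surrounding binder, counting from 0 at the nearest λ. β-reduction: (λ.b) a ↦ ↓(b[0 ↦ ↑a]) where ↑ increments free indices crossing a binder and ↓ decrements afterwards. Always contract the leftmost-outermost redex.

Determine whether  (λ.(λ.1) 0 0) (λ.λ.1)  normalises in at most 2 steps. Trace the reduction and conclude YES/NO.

Answer: NO — after 2 steps the term is (λ.λ.1) (λ.λ.1), not yet normal

Derivation:
  start: (λ.(λ.1) 0 0) (λ.λ.1)
  step 1: (λ.λ.λ.1) (λ.λ.1) (λ.λ.1)
  step 2: (λ.λ.1) (λ.λ.1)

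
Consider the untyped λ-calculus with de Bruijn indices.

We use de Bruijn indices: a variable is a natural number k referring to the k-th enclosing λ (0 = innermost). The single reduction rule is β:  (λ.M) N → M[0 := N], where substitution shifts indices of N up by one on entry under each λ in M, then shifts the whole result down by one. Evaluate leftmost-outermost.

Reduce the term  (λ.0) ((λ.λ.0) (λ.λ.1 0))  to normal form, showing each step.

Answer: normal form = λ.0  (in 2 steps)

Reduction:
  start: (λ.0) ((λ.λ.0) (λ.λ.1 0))
  step 1: (λ.λ.0) (λ.λ.1 0)
  step 2: λ.0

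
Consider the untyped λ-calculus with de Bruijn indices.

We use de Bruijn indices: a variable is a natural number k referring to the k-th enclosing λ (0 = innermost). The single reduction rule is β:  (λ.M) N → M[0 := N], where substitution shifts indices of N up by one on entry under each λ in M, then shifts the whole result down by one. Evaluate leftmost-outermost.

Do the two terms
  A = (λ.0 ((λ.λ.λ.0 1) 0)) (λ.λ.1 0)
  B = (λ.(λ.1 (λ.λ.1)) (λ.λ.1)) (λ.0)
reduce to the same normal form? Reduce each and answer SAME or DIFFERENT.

Answer: DIFFERENT — A ⇓ λ.λ.0 1, B ⇓ λ.λ.1

Working:
Term A:
  start: (λ.0 ((λ.λ.λ.0 1) 0)) (λ.λ.1 0)
  →1  (λ.λ.1 0) ((λ.λ.λ.0 1) (λ.λ.1 0))
  →2  λ.(λ.λ.λ.0 1) (λ.λ.1 0) 0
  →3  λ.(λ.λ.0 1) 0
  →4  λ.λ.0 1

Term B:
  start: (λ.(λ.1 (λ.λ.1)) (λ.λ.1)) (λ.0)
  →1  (λ.(λ.0) (λ.λ.1)) (λ.λ.1)
  →2  (λ.0) (λ.λ.1)
  →3  λ.λ.1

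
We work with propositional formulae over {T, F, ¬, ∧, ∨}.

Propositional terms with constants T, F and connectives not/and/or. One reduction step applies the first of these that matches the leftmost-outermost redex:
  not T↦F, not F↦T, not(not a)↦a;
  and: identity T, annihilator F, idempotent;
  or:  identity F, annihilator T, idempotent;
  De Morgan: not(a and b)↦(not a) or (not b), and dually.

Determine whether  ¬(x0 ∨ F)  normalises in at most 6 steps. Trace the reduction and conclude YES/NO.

Answer: YES — reaches normal form ¬x0 in 3 ≤ 6 steps

Reduction:
  start: ¬(x0 ∨ F)
  [1] ¬x0 ∧ ¬F
  [2] ¬x0 ∧ T
  [3] ¬x0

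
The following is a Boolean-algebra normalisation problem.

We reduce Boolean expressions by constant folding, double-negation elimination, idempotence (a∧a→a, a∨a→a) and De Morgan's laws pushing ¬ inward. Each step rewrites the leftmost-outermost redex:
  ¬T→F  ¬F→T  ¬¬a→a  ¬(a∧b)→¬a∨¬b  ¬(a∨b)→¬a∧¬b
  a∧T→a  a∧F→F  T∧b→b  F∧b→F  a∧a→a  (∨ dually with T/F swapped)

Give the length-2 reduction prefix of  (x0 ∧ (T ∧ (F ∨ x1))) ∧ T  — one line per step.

  start: (x0 ∧ (T ∧ (F ∨ x1))) ∧ T
  →1  x0 ∧ (T ∧ (F ∨ x1))
  →2  x0 ∧ (F ∨ x1)

Answer: after 2 steps: x0 ∧ (F ∨ x1)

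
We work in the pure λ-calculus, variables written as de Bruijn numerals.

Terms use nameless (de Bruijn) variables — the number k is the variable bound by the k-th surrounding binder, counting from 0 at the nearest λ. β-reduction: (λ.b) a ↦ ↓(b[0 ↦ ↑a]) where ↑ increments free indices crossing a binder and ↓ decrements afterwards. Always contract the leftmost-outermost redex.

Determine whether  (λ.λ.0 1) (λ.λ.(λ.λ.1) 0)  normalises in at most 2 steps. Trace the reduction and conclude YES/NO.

Answer: YES — reaches normal form λ.0 (λ.λ.λ.1) in 2 ≤ 2 steps

Derivation:
  start: (λ.λ.0 1) (λ.λ.(λ.λ.1) 0)
  [1] λ.0 (λ.λ.(λ.λ.1) 0)
  [2] λ.0 (λ.λ.λ.1)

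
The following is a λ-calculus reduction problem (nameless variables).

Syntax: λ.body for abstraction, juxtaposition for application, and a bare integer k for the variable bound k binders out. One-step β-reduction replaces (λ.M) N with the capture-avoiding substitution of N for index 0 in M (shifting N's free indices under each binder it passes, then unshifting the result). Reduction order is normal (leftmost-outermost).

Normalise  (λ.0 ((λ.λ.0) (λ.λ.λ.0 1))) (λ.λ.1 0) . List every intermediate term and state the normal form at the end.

Answer: normal form = λ.0  (in 4 steps)

Derivation:
  start: (λ.0 ((λ.λ.0) (λ.λ.λ.0 1))) (λ.λ.1 0)
  [1] (λ.λ.1 0) ((λ.λ.0) (λ.λ.λ.0 1))
  [2] λ.(λ.λ.0) (λ.λ.λ.0 1) 0
  [3] λ.(λ.0) 0
  [4] λ.0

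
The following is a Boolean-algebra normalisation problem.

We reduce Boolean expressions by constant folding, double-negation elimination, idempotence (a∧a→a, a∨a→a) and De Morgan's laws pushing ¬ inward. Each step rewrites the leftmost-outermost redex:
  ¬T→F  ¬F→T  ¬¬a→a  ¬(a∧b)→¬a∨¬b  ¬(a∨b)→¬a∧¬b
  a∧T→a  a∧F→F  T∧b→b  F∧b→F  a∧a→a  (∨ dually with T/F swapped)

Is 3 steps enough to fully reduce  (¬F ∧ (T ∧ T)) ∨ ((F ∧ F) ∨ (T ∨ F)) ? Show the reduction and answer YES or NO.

Answer: NO — after 3 steps the term is T ∨ ((F ∧ F) ∨ (T ∨ F)), not yet normal

Working:
  start: (¬F ∧ (T ∧ T)) ∨ ((F ∧ F) ∨ (T ∨ F))
  [1] (T ∧ (T ∧ T)) ∨ ((F ∧ F) ∨ (T ∨ F))
  [2] (T ∧ T) ∨ ((F ∧ F) ∨ (T ∨ F))
  [3] T ∨ ((F ∧ F) ∨ (T ∨ F))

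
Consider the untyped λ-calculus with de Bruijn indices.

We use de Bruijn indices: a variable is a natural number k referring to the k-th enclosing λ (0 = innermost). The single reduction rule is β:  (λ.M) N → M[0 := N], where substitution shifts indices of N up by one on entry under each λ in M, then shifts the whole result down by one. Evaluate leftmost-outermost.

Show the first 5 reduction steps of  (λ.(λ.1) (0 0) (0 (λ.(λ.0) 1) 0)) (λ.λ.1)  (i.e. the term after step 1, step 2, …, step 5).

Answer: after 5 steps: λ.λ.(λ.0) (λ.λ.1)

Working:
  start: (λ.(λ.1) (0 0) (0 (λ.(λ.0) 1) 0)) (λ.λ.1)
  step 1: (λ.λ.λ.1) ((λ.λ.1) (λ.λ.1)) ((λ.λ.1) (λ.(λ.0) (λ.λ.1)) (λ.λ.1))
  step 2: (λ.λ.1) ((λ.λ.1) (λ.(λ.0) (λ.λ.1)) (λ.λ.1))
  step 3: λ.(λ.λ.1) (λ.(λ.0) (λ.λ.1)) (λ.λ.1)
  step 4: λ.(λ.λ.(λ.0) (λ.λ.1)) (λ.λ.1)
  step 5: λ.λ.(λ.0) (λ.λ.1)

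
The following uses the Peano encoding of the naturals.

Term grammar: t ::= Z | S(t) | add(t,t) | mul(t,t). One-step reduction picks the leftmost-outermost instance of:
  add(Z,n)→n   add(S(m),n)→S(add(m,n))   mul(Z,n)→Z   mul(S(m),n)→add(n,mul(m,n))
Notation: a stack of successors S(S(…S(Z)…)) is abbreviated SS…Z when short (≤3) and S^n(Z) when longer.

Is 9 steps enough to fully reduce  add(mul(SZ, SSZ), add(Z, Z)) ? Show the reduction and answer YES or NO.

  start: add(mul(SZ, SSZ), add(Z, Z))
  step 1: add(add(SSZ, mul(Z, SSZ)), add(Z, Z))
  step 2: add(S(add(SZ, mul(Z, SSZ))), add(Z, Z))
  step 3: S(add(add(SZ, mul(Z, SSZ)), add(Z, Z)))
  step 4: S(add(S(add(Z, mul(Z, SSZ))), add(Z, Z)))
  step 5: S(S(add(add(Z, mul(Z, SSZ)), add(Z, Z))))
  step 6: S(S(add(mul(Z, SSZ), add(Z, Z))))
  step 7: S(S(add(Z, add(Z, Z))))
  step 8: S(S(add(Z, Z)))
  step 9: SSZ

Answer: YES — reaches normal form SSZ in 9 ≤ 9 steps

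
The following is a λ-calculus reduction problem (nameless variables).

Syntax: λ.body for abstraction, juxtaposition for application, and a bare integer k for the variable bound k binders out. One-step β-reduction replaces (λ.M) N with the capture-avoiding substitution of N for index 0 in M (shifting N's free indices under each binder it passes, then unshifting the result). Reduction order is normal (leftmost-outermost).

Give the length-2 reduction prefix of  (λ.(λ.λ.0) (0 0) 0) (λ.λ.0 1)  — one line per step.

  start: (λ.(λ.λ.0) (0 0) 0) (λ.λ.0 1)
  [1] (λ.λ.0) ((λ.λ.0 1) (λ.λ.0 1)) (λ.λ.0 1)
  [2] (λ.0) (λ.λ.0 1)

Answer: after 2 steps: (λ.0) (λ.λ.0 1)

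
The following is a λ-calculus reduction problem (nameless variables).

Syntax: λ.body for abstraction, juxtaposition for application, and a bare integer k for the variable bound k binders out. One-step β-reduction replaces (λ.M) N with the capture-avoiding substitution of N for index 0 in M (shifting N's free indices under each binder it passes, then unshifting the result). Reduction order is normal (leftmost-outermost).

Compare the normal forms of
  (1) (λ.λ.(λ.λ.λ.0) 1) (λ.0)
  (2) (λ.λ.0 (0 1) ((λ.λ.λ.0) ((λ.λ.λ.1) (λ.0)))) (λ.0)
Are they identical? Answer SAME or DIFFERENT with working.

Term A:
  start: (λ.λ.(λ.λ.λ.0) 1) (λ.0)
  [1] λ.(λ.λ.λ.0) (λ.0)
  [2] λ.λ.λ.0

Term B:
  start: (λ.λ.0 (0 1) ((λ.λ.λ.0) ((λ.λ.λ.1) (λ.0)))) (λ.0)
  [1] λ.0 (0 (λ.0)) ((λ.λ.λ.0) ((λ.λ.λ.1) (λ.0)))
  [2] λ.0 (0 (λ.0)) (λ.λ.0)

Answer: DIFFERENT — A ⇓ λ.λ.λ.0, B ⇓ λ.0 (0 (λ.0)) (λ.λ.0)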